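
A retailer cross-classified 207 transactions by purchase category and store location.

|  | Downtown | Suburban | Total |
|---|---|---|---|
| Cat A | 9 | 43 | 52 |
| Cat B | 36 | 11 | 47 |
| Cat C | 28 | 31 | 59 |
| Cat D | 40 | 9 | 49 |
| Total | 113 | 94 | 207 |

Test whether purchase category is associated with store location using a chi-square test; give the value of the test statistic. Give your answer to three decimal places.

Grand total N = 207.
Expected counts (row total × column total / N):
  Cat A, Downtown: 52×113/207 = 28.38647
  Cat A, Suburban: 52×94/207 = 23.61353
  Cat B, Downtown: 47×113/207 = 25.65700
  Cat B, Suburban: 47×94/207 = 21.34300
  Cat C, Downtown: 59×113/207 = 32.20773
  Cat C, Suburban: 59×94/207 = 26.79227
  Cat D, Downtown: 49×113/207 = 26.74879
  Cat D, Suburban: 49×94/207 = 22.25121
Contributions (O − E)²/E:
  (9 − 28.38647)²/28.38647 = 13.2399
  (43 − 23.61353)²/23.61353 = 15.9161
  (36 − 25.65700)²/25.65700 = 4.1695
  (11 − 21.34300)²/21.34300 = 5.0123
  (28 − 32.20773)²/32.20773 = 0.5497
  (31 − 26.79227)²/26.79227 = 0.6608
  (40 − 26.74879)²/26.74879 = 6.5646
  (9 − 22.25121)²/22.25121 = 7.8915
χ² = 13.2399 + 15.9161 + 4.1695 + 5.0123 + 0.5497 + 0.6608 + 6.5646 + 7.8915 = 54.004

54.004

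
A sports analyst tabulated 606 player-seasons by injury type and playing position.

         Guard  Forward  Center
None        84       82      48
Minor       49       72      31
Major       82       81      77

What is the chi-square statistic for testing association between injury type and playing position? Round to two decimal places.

Row totals: 214, 152, 240. Column totals: 215, 235, 156. Grand total N = 606.
Expected counts (row total × column total / N):
  None, Guard: 214×215/606 = 75.924
  None, Forward: 214×235/606 = 82.987
  None, Center: 214×156/606 = 55.089
  Minor, Guard: 152×215/606 = 53.927
  Minor, Forward: 152×235/606 = 58.944
  Minor, Center: 152×156/606 = 39.129
  Major, Guard: 240×215/606 = 85.149
  Major, Forward: 240×235/606 = 93.069
  Major, Center: 240×156/606 = 61.782
Contributions (O − E)²/E:
  (84 − 75.924)²/75.924 = 0.8590
  (82 − 82.987)²/82.987 = 0.0117
  (48 − 55.089)²/55.089 = 0.9122
  (49 − 53.927)²/53.927 = 0.4502
  (72 − 58.944)²/58.944 = 2.8919
  (31 − 39.129)²/39.129 = 1.6888
  (82 − 85.149)²/85.149 = 0.1165
  (81 − 93.069)²/93.069 = 1.5651
  (77 − 61.782)²/61.782 = 3.7485
χ² = 0.8590 + 0.0117 + 0.9122 + 0.4502 + 2.8919 + 1.6888 + 0.1165 + 1.5651 + 3.7485 = 12.24

12.24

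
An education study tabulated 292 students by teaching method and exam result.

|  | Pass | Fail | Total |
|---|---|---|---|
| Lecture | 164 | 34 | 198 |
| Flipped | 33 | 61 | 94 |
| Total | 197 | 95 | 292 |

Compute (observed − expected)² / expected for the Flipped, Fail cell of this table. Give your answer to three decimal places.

Row total (Flipped) = 94; column total (Fail) = 95; N = 292.
Expected count E = 94 × 95 / 292 = 30.5822.
Contribution = (O − E)²/E = (61 − 30.5822)² / 30.5822 = 30.254.

30.254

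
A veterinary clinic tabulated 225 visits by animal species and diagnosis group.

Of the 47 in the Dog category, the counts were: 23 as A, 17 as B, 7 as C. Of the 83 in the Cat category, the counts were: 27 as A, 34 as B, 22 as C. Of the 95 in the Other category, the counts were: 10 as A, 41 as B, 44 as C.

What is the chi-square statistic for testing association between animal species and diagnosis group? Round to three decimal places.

Row totals: 47, 83, 95. Column totals: 60, 92, 73. Grand total N = 225.
Expected counts (row total × column total / N):
  Dog, A: 47×60/225 = 12.5333
  Dog, B: 47×92/225 = 19.2178
  Dog, C: 47×73/225 = 15.2489
  Cat, A: 83×60/225 = 22.1333
  Cat, B: 83×92/225 = 33.9378
  Cat, C: 83×73/225 = 26.9289
  Other, A: 95×60/225 = 25.3333
  Other, B: 95×92/225 = 38.8444
  Other, C: 95×73/225 = 30.8222
Contributions (O − E)²/E:
  (23 − 12.5333)²/12.5333 = 8.7409
  (17 − 19.2178)²/19.2178 = 0.2559
  (7 − 15.2489)²/15.2489 = 4.4622
  (27 − 22.1333)²/22.1333 = 1.0701
  (34 − 33.9378)²/33.9378 = 0.0001
  (22 − 26.9289)²/26.9289 = 0.9022
  (10 − 25.3333)²/25.3333 = 9.2807
  (41 − 38.8444)²/38.8444 = 0.1196
  (44 − 30.8222)²/30.8222 = 5.6341
χ² = 8.7409 + 0.2559 + 4.4622 + 1.0701 + 0.0001 + 0.9022 + 9.2807 + 0.1196 + 5.6341 = 30.466

30.466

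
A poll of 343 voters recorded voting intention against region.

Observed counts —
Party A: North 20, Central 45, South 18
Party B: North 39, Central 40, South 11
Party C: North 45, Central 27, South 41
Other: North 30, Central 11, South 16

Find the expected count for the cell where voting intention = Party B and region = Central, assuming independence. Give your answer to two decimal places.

32.27

Row total (Party B) = 90; column total (Central) = 123; grand total N = 343.
Expected count = (row total × column total) / N = 90 × 123 / 343 = 32.27.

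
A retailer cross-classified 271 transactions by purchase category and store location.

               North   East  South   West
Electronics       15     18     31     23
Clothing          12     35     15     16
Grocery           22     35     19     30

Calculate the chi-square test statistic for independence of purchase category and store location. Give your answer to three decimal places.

16.586

Row totals: 87, 78, 106. Column totals: 49, 88, 65, 69. Grand total N = 271.
Expected counts (row total × column total / N):
  Electronics, North: 87×49/271 = 15.7306
  Electronics, East: 87×88/271 = 28.2509
  Electronics, South: 87×65/271 = 20.8672
  Electronics, West: 87×69/271 = 22.1513
  Clothing, North: 78×49/271 = 14.1033
  Clothing, East: 78×88/271 = 25.3284
  Clothing, South: 78×65/271 = 18.7085
  Clothing, West: 78×69/271 = 19.8598
  Grocery, North: 106×49/271 = 19.1661
  Grocery, East: 106×88/271 = 34.4207
  Grocery, South: 106×65/271 = 25.4244
  Grocery, West: 106×69/271 = 26.9889
Contributions (O − E)²/E:
  (15 − 15.7306)²/15.7306 = 0.0339
  (18 − 28.2509)²/28.2509 = 3.7196
  (31 − 20.8672)²/20.8672 = 4.9203
  (23 − 22.1513)²/22.1513 = 0.0325
  (12 − 14.1033)²/14.1033 = 0.3137
  (35 − 25.3284)²/25.3284 = 3.6931
  (15 − 18.7085)²/18.7085 = 0.7351
  (16 − 19.8598)²/19.8598 = 0.7502
  (22 − 19.1661)²/19.1661 = 0.4190
  (35 − 34.4207)²/34.4207 = 0.0097
  (19 − 25.4244)²/25.4244 = 1.6234
  (30 − 26.9889)²/26.9889 = 0.3359
χ² = 0.0339 + 3.7196 + 4.9203 + 0.0325 + 0.3137 + 3.6931 + 0.7351 + 0.7502 + 0.4190 + 0.0097 + 1.6234 + 0.3359 = 16.586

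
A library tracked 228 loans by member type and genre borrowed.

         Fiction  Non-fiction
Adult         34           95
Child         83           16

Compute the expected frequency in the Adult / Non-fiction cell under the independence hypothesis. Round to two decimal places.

Row total (Adult) = 129; column total (Non-fiction) = 111; grand total N = 228.
Expected count = (row total × column total) / N = 129 × 111 / 228 = 62.80.

62.80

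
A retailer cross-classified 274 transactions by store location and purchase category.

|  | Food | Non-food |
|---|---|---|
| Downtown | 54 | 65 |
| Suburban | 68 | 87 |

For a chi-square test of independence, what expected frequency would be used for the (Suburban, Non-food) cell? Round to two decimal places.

Row total (Suburban) = 155; column total (Non-food) = 152; grand total N = 274.
Expected count = (row total × column total) / N = 155 × 152 / 274 = 85.99.

85.99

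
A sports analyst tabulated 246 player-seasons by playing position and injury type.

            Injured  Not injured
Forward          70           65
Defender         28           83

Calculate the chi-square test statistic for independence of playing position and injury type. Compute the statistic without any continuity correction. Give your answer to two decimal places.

18.02

Row totals: 135, 111. Column totals: 98, 148. Grand total N = 246.
Expected counts (row total × column total / N):
  Forward, Injured: 135×98/246 = 53.780
  Forward, Not injured: 135×148/246 = 81.220
  Defender, Injured: 111×98/246 = 44.220
  Defender, Not injured: 111×148/246 = 66.780
Contributions (O − E)²/E:
  (70 − 53.780)²/53.780 = 4.8919
  (65 − 81.220)²/81.220 = 3.2392
  (28 − 44.220)²/44.220 = 5.9495
  (83 − 66.780)²/66.780 = 3.9396
χ² = 4.8919 + 3.2392 + 5.9495 + 3.9396 = 18.02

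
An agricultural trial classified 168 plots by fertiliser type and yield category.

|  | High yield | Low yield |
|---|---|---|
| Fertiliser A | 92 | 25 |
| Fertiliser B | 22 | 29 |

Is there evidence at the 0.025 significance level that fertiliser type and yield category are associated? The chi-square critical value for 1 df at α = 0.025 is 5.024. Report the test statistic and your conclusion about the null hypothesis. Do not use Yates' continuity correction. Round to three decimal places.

Row totals: 117, 51. Column totals: 114, 54. Grand total N = 168.
Expected counts (row total × column total / N):
  Fertiliser A, High yield: 117×114/168 = 79.3929
  Fertiliser A, Low yield: 117×54/168 = 37.6071
  Fertiliser B, High yield: 51×114/168 = 34.6071
  Fertiliser B, Low yield: 51×54/168 = 16.3929
Contributions (O − E)²/E:
  (92 − 79.3929)²/79.3929 = 2.0019
  (25 − 37.6071)²/37.6071 = 4.2263
  (22 − 34.6071)²/34.6071 = 4.5927
  (29 − 16.3929)²/16.3929 = 9.6956
χ² = 2.0019 + 4.2263 + 4.5927 + 9.6956 = 20.517
df = (2−1)(2−1) = 1. Since 20.517 > 5.024, reject the null hypothesis of independence at α = 0.025.

20.517; reject H₀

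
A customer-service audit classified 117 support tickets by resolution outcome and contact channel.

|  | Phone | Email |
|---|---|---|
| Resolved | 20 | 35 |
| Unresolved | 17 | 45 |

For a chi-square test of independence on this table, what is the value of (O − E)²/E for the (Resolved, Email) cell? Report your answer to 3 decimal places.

Row total (Resolved) = 55; column total (Email) = 80; N = 117.
Expected count E = 55 × 80 / 117 = 37.6068.
Contribution = (O − E)²/E = (35 − 37.6068)² / 37.6068 = 0.181.

0.181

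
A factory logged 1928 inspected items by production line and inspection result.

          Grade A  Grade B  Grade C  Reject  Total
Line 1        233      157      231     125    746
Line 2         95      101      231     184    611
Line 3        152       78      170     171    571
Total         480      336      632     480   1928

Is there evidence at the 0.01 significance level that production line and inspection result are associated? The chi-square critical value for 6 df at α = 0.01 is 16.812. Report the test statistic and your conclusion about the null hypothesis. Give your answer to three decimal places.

84.121; reject H₀

Grand total N = 1928.
Expected counts (row total × column total / N):
  Line 1, Grade A: 746×480/1928 = 185.7261
  Line 1, Grade B: 746×336/1928 = 130.0083
  Line 1, Grade C: 746×632/1928 = 244.5394
  Line 1, Reject: 746×480/1928 = 185.7261
  Line 2, Grade A: 611×480/1928 = 152.1162
  Line 2, Grade B: 611×336/1928 = 106.4813
  Line 2, Grade C: 611×632/1928 = 200.2863
  Line 2, Reject: 611×480/1928 = 152.1162
  Line 3, Grade A: 571×480/1928 = 142.1577
  Line 3, Grade B: 571×336/1928 = 99.5104
  Line 3, Grade C: 571×632/1928 = 187.1743
  Line 3, Reject: 571×480/1928 = 142.1577
Contributions (O − E)²/E:
  (233 − 185.7261)²/185.7261 = 12.0329
  (157 − 130.0083)²/130.0083 = 5.6039
  (231 − 244.5394)²/244.5394 = 0.7496
  (125 − 185.7261)²/185.7261 = 19.8554
  (95 − 152.1162)²/152.1162 = 21.4458
  (101 − 106.4813)²/106.4813 = 0.2822
  (231 − 200.2863)²/200.2863 = 4.7099
  (184 − 152.1162)²/152.1162 = 6.6829
  (152 − 142.1577)²/142.1577 = 0.6814
  (78 − 99.5104)²/99.5104 = 4.6497
  (170 − 187.1743)²/187.1743 = 1.5758
  (171 − 142.1577)²/142.1577 = 5.8518
χ² = 12.0329 + 5.6039 + 0.7496 + 19.8554 + 21.4458 + 0.2822 + 4.7099 + 6.6829 + 0.6814 + 4.6497 + 1.5758 + 5.8518 = 84.121
df = (3−1)(4−1) = 6. Since 84.121 > 16.812, reject the null hypothesis of independence at α = 0.01.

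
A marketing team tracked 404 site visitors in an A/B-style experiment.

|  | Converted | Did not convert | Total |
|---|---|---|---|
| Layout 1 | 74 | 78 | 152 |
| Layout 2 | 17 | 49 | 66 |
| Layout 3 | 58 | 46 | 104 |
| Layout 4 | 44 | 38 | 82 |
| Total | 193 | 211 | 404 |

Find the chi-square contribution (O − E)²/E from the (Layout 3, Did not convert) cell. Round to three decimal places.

Row total (Layout 3) = 104; column total (Did not convert) = 211; N = 404.
Expected count E = 104 × 211 / 404 = 54.3168.
Contribution = (O − E)²/E = (46 − 54.3168)² / 54.3168 = 1.273.

1.273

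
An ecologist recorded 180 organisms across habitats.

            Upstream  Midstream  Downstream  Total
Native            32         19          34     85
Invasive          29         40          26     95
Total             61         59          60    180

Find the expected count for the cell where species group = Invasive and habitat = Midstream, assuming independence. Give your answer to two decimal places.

31.14

Row total (Invasive) = 95; column total (Midstream) = 59; grand total N = 180.
Expected count = (row total × column total) / N = 95 × 59 / 180 = 31.14.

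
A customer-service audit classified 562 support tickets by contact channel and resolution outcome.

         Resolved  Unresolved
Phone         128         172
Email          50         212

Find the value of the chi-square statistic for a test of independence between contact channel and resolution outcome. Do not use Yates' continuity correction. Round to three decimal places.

Row totals: 300, 262. Column totals: 178, 384. Grand total N = 562.
Expected counts (row total × column total / N):
  Phone, Resolved: 300×178/562 = 95.0178
  Phone, Unresolved: 300×384/562 = 204.9822
  Email, Resolved: 262×178/562 = 82.9822
  Email, Unresolved: 262×384/562 = 179.0178
Contributions (O − E)²/E:
  (128 − 95.0178)²/95.0178 = 11.4486
  (172 − 204.9822)²/204.9822 = 5.3069
  (50 − 82.9822)²/82.9822 = 13.1091
  (212 − 179.0178)²/179.0178 = 6.0766
χ² = 11.4486 + 5.3069 + 13.1091 + 6.0766 = 35.941

35.941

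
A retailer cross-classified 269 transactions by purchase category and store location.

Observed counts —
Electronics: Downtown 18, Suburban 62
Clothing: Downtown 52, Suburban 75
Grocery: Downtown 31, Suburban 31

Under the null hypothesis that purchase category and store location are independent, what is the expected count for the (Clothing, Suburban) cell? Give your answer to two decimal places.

79.32

Row total (Clothing) = 127; column total (Suburban) = 168; grand total N = 269.
Expected count = (row total × column total) / N = 127 × 168 / 269 = 79.32.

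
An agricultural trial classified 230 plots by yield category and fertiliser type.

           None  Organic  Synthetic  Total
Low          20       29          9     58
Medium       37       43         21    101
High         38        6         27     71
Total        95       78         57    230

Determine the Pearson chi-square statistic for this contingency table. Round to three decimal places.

Grand total N = 230.
Expected counts (row total × column total / N):
  Low, None: 58×95/230 = 23.9565
  Low, Organic: 58×78/230 = 19.6696
  Low, Synthetic: 58×57/230 = 14.3739
  Medium, None: 101×95/230 = 41.7174
  Medium, Organic: 101×78/230 = 34.2522
  Medium, Synthetic: 101×57/230 = 25.0304
  High, None: 71×95/230 = 29.3261
  High, Organic: 71×78/230 = 24.0783
  High, Synthetic: 71×57/230 = 17.5957
Contributions (O − E)²/E:
  (20 − 23.9565)²/23.9565 = 0.6534
  (29 − 19.6696)²/19.6696 = 4.4259
  (9 − 14.3739)²/14.3739 = 2.0091
  (37 − 41.7174)²/41.7174 = 0.5334
  (43 − 34.2522)²/34.2522 = 2.2341
  (21 − 25.0304)²/25.0304 = 0.6490
  (38 − 29.3261)²/29.3261 = 2.5655
  (6 − 24.0783)²/24.0783 = 13.5734
  (27 − 17.5957)²/17.5957 = 5.0263
χ² = 0.6534 + 4.4259 + 2.0091 + 0.5334 + 2.2341 + 0.6490 + 2.5655 + 13.5734 + 5.0263 = 31.670

31.670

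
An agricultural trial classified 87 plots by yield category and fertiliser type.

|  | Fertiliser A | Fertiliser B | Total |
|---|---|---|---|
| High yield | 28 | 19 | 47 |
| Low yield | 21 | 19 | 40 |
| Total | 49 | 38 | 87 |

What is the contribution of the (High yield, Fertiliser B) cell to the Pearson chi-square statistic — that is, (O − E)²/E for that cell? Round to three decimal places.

0.114

Row total (High yield) = 47; column total (Fertiliser B) = 38; N = 87.
Expected count E = 47 × 38 / 87 = 20.5287.
Contribution = (O − E)²/E = (19 − 20.5287)² / 20.5287 = 0.114.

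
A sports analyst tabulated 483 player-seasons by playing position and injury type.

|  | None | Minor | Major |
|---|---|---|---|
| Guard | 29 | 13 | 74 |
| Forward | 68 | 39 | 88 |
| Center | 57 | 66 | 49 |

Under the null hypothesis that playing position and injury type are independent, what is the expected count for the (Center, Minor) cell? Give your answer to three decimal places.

42.021

Row total (Center) = 172; column total (Minor) = 118; grand total N = 483.
Expected count = (row total × column total) / N = 172 × 118 / 483 = 42.021.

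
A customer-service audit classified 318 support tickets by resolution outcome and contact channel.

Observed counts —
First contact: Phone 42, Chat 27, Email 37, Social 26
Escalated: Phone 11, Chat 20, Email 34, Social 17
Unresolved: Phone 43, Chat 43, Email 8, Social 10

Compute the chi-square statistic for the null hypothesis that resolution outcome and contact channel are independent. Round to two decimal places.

Row totals: 132, 82, 104. Column totals: 96, 90, 79, 53. Grand total N = 318.
Expected counts (row total × column total / N):
  First contact, Phone: 132×96/318 = 39.849
  First contact, Chat: 132×90/318 = 37.358
  First contact, Email: 132×79/318 = 32.792
  First contact, Social: 132×53/318 = 22.000
  Escalated, Phone: 82×96/318 = 24.755
  Escalated, Chat: 82×90/318 = 23.208
  Escalated, Email: 82×79/318 = 20.371
  Escalated, Social: 82×53/318 = 13.667
  Unresolved, Phone: 104×96/318 = 31.396
  Unresolved, Chat: 104×90/318 = 29.434
  Unresolved, Email: 104×79/318 = 25.836
  Unresolved, Social: 104×53/318 = 17.333
Contributions (O − E)²/E:
  (42 − 39.849)²/39.849 = 0.1161
  (27 − 37.358)²/37.358 = 2.8719
  (37 − 32.792)²/32.792 = 0.5400
  (26 − 22.000)²/22.000 = 0.7273
  (11 − 24.755)²/24.755 = 7.6429
  (20 − 23.208)²/23.208 = 0.4434
  (34 − 20.371)²/20.371 = 9.1183
  (17 − 13.667)²/13.667 = 0.8128
  (43 − 31.396)²/31.396 = 4.2889
  (43 − 29.434)²/29.434 = 6.2525
  (8 − 25.836)²/25.836 = 12.3132
  (10 − 17.333)²/17.333 = 3.1023
χ² = 0.1161 + 2.8719 + 0.5400 + 0.7273 + 7.6429 + 0.4434 + 9.1183 + 0.8128 + 4.2889 + 6.2525 + 12.3132 + 3.1023 = 48.23

48.23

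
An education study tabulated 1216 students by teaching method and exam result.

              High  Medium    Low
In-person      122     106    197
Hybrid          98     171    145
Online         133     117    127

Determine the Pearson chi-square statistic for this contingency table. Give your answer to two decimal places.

Row totals: 425, 414, 377. Column totals: 353, 394, 469. Grand total N = 1216.
Expected counts (row total × column total / N):
  In-person, High: 425×353/1216 = 123.376
  In-person, Medium: 425×394/1216 = 137.706
  In-person, Low: 425×469/1216 = 163.919
  Hybrid, High: 414×353/1216 = 120.183
  Hybrid, Medium: 414×394/1216 = 134.141
  Hybrid, Low: 414×469/1216 = 159.676
  Online, High: 377×353/1216 = 109.442
  Online, Medium: 377×394/1216 = 122.153
  Online, Low: 377×469/1216 = 145.405
Contributions (O − E)²/E:
  (122 − 123.376)²/123.376 = 0.0153
  (106 − 137.706)²/137.706 = 7.3001
  (197 − 163.919)²/163.919 = 6.6762
  (98 − 120.183)²/120.183 = 4.0945
  (171 − 134.141)²/134.141 = 10.1280
  (145 − 159.676)²/159.676 = 1.3489
  (133 − 109.442)²/109.442 = 5.0710
  (117 − 122.153)²/122.153 = 0.2174
  (127 − 145.405)²/145.405 = 2.3297
χ² = 0.0153 + 7.3001 + 6.6762 + 4.0945 + 10.1280 + 1.3489 + 5.0710 + 0.2174 + 2.3297 = 37.18

37.18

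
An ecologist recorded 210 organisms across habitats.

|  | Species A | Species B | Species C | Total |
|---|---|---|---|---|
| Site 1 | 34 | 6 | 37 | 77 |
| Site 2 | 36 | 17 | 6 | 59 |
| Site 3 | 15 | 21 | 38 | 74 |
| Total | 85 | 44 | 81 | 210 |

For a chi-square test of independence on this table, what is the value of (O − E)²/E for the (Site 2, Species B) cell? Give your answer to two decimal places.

Row total (Site 2) = 59; column total (Species B) = 44; N = 210.
Expected count E = 59 × 44 / 210 = 12.362.
Contribution = (O − E)²/E = (17 − 12.362)² / 12.362 = 1.74.

1.74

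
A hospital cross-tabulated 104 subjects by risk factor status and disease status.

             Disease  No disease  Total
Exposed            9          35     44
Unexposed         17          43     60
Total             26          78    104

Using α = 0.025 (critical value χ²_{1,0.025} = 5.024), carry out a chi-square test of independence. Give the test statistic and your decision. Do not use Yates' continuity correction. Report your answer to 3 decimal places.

0.840; fail to reject H₀

Grand total N = 104.
Expected counts (row total × column total / N):
  Exposed, Disease: 44×26/104 = 11.0000
  Exposed, No disease: 44×78/104 = 33.0000
  Unexposed, Disease: 60×26/104 = 15.0000
  Unexposed, No disease: 60×78/104 = 45.0000
Contributions (O − E)²/E:
  (9 − 11.0000)²/11.0000 = 0.3636
  (35 − 33.0000)²/33.0000 = 0.1212
  (17 − 15.0000)²/15.0000 = 0.2667
  (43 − 45.0000)²/45.0000 = 0.0889
χ² = 0.3636 + 0.1212 + 0.2667 + 0.0889 = 0.840
df = (2−1)(2−1) = 1. Since 0.840 < 5.024, fail to reject the null hypothesis of independence at α = 0.025.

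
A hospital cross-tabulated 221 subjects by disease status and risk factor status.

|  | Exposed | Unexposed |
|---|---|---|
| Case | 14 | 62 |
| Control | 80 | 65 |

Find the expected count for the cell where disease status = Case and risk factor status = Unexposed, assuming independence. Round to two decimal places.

Row total (Case) = 76; column total (Unexposed) = 127; grand total N = 221.
Expected count = (row total × column total) / N = 76 × 127 / 221 = 43.67.

43.67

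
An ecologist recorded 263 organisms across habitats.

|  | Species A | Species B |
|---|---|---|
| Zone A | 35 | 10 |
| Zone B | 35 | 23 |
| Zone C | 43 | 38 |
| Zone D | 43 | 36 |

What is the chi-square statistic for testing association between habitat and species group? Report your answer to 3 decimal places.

Row totals: 45, 58, 81, 79. Column totals: 156, 107. Grand total N = 263.
Expected counts (row total × column total / N):
  Zone A, Species A: 45×156/263 = 26.6920
  Zone A, Species B: 45×107/263 = 18.3080
  Zone B, Species A: 58×156/263 = 34.4030
  Zone B, Species B: 58×107/263 = 23.5970
  Zone C, Species A: 81×156/263 = 48.0456
  Zone C, Species B: 81×107/263 = 32.9544
  Zone D, Species A: 79×156/263 = 46.8593
  Zone D, Species B: 79×107/263 = 32.1407
Contributions (O − E)²/E:
  (35 − 26.6920)²/26.6920 = 2.5859
  (10 − 18.3080)²/18.3080 = 3.7701
  (35 − 34.4030)²/34.4030 = 0.0104
  (23 − 23.5970)²/23.5970 = 0.0151
  (43 − 48.0456)²/48.0456 = 0.5299
  (38 − 32.9544)²/32.9544 = 0.7725
  (43 − 46.8593)²/46.8593 = 0.3178
  (36 − 32.1407)²/32.1407 = 0.4634
χ² = 2.5859 + 3.7701 + 0.0104 + 0.0151 + 0.5299 + 0.7725 + 0.3178 + 0.4634 = 8.465

8.465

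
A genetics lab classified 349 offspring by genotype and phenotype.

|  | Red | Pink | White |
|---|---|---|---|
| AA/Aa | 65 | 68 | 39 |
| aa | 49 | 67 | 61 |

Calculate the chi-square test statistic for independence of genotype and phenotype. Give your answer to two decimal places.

Row totals: 172, 177. Column totals: 114, 135, 100. Grand total N = 349.
Expected counts (row total × column total / N):
  AA/Aa, Red: 172×114/349 = 56.183
  AA/Aa, Pink: 172×135/349 = 66.533
  AA/Aa, White: 172×100/349 = 49.284
  aa, Red: 177×114/349 = 57.817
  aa, Pink: 177×135/349 = 68.467
  aa, White: 177×100/349 = 50.716
Contributions (O − E)²/E:
  (65 − 56.183)²/56.183 = 1.3837
  (68 − 66.533)²/66.533 = 0.0323
  (39 − 49.284)²/49.284 = 2.1459
  (49 − 57.817)²/57.817 = 1.3446
  (67 − 68.467)²/68.467 = 0.0314
  (61 − 50.716)²/50.716 = 2.0854
χ² = 1.3837 + 0.0323 + 2.1459 + 1.3446 + 0.0314 + 2.0854 = 7.02

7.02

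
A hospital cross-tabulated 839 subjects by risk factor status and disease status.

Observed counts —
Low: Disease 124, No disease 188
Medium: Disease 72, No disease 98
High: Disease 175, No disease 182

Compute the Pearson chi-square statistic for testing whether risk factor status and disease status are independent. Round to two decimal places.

Row totals: 312, 170, 357. Column totals: 371, 468. Grand total N = 839.
Expected counts (row total × column total / N):
  Low, Disease: 312×371/839 = 137.964
  Low, No disease: 312×468/839 = 174.036
  Medium, Disease: 170×371/839 = 75.173
  Medium, No disease: 170×468/839 = 94.827
  High, Disease: 357×371/839 = 157.863
  High, No disease: 357×468/839 = 199.137
Contributions (O − E)²/E:
  (124 − 137.964)²/137.964 = 1.4134
  (188 − 174.036)²/174.036 = 1.1204
  (72 − 75.173)²/75.173 = 0.1339
  (98 − 94.827)²/94.827 = 0.1062
  (175 − 157.863)²/157.863 = 1.8603
  (182 − 199.137)²/199.137 = 1.4747
χ² = 1.4134 + 1.1204 + 0.1339 + 0.1062 + 1.8603 + 1.4747 = 6.11

6.11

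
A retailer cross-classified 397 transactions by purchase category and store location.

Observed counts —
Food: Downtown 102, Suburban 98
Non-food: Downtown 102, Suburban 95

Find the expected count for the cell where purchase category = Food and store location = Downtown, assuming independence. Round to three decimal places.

102.771

Row total (Food) = 200; column total (Downtown) = 204; grand total N = 397.
Expected count = (row total × column total) / N = 200 × 204 / 397 = 102.771.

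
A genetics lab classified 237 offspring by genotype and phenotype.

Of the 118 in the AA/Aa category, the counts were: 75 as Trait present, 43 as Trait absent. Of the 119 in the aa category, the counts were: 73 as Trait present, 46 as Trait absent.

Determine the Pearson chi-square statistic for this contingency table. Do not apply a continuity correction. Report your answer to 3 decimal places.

0.124

Row totals: 118, 119. Column totals: 148, 89. Grand total N = 237.
Expected counts (row total × column total / N):
  AA/Aa, Trait present: 118×148/237 = 73.6878
  AA/Aa, Trait absent: 118×89/237 = 44.3122
  aa, Trait present: 119×148/237 = 74.3122
  aa, Trait absent: 119×89/237 = 44.6878
Contributions (O − E)²/E:
  (75 − 73.6878)²/73.6878 = 0.0234
  (43 − 44.3122)²/44.3122 = 0.0389
  (73 − 74.3122)²/74.3122 = 0.0232
  (46 − 44.6878)²/44.6878 = 0.0385
χ² = 0.0234 + 0.0389 + 0.0232 + 0.0385 = 0.124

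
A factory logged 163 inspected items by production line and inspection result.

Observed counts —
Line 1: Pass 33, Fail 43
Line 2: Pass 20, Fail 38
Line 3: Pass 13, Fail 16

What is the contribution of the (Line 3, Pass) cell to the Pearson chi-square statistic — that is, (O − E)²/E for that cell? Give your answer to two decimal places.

0.13

Row total (Line 3) = 29; column total (Pass) = 66; N = 163.
Expected count E = 29 × 66 / 163 = 11.742.
Contribution = (O − E)²/E = (13 − 11.742)² / 11.742 = 0.13.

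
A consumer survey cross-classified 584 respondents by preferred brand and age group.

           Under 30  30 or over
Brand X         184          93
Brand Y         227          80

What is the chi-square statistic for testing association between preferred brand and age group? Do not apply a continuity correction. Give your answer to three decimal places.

Row totals: 277, 307. Column totals: 411, 173. Grand total N = 584.
Expected counts (row total × column total / N):
  Brand X, Under 30: 277×411/584 = 194.9435
  Brand X, 30 or over: 277×173/584 = 82.0565
  Brand Y, Under 30: 307×411/584 = 216.0565
  Brand Y, 30 or over: 307×173/584 = 90.9435
Contributions (O − E)²/E:
  (184 − 194.9435)²/194.9435 = 0.6143
  (93 − 82.0565)²/82.0565 = 1.4595
  (227 − 216.0565)²/216.0565 = 0.5543
  (80 − 90.9435)²/90.9435 = 1.3169
χ² = 0.6143 + 1.4595 + 0.5543 + 1.3169 = 3.945

3.945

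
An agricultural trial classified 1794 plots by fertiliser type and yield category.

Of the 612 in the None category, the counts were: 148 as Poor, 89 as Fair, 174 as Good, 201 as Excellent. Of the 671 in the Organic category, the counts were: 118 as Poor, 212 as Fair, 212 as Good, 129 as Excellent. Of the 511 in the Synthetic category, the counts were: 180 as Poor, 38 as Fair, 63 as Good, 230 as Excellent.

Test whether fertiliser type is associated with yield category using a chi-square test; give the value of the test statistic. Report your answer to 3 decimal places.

Row totals: 612, 671, 511. Column totals: 446, 339, 449, 560. Grand total N = 1794.
Expected counts (row total × column total / N):
  None, Poor: 612×446/1794 = 152.1472
  None, Fair: 612×339/1794 = 115.6455
  None, Good: 612×449/1794 = 153.1706
  None, Excellent: 612×560/1794 = 191.0368
  Organic, Poor: 671×446/1794 = 166.8149
  Organic, Fair: 671×339/1794 = 126.7943
  Organic, Good: 671×449/1794 = 167.9370
  Organic, Excellent: 671×560/1794 = 209.4537
  Synthetic, Poor: 511×446/1794 = 127.0379
  Synthetic, Fair: 511×339/1794 = 96.5602
  Synthetic, Good: 511×449/1794 = 127.8924
  Synthetic, Excellent: 511×560/1794 = 159.5095
Contributions (O − E)²/E:
  (148 − 152.1472)²/152.1472 = 0.1130
  (89 − 115.6455)²/115.6455 = 6.1393
  (174 − 153.1706)²/153.1706 = 2.8326
  (201 − 191.0368)²/191.0368 = 0.5196
  (118 − 166.8149)²/166.8149 = 14.2847
  (212 − 126.7943)²/126.7943 = 57.2582
  (212 − 167.9370)²/167.9370 = 11.5612
  (129 − 209.4537)²/209.4537 = 30.9032
  (180 − 127.0379)²/127.0379 = 22.0799
  (38 − 96.5602)²/96.5602 = 35.5146
  (63 − 127.8924)²/127.8924 = 32.9263
  (230 − 159.5095)²/159.5095 = 31.1512
χ² = 0.1130 + 6.1393 + 2.8326 + 0.5196 + 14.2847 + 57.2582 + 11.5612 + 30.9032 + 22.0799 + 35.5146 + 32.9263 + 31.1512 = 245.284

245.284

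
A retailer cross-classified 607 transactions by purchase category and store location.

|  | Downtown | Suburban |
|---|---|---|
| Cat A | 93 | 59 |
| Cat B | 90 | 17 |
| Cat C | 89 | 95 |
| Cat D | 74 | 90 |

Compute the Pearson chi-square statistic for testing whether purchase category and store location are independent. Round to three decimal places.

Row totals: 152, 107, 184, 164. Column totals: 346, 261. Grand total N = 607.
Expected counts (row total × column total / N):
  Cat A, Downtown: 152×346/607 = 86.6425
  Cat A, Suburban: 152×261/607 = 65.3575
  Cat B, Downtown: 107×346/607 = 60.9918
  Cat B, Suburban: 107×261/607 = 46.0082
  Cat C, Downtown: 184×346/607 = 104.8830
  Cat C, Suburban: 184×261/607 = 79.1170
  Cat D, Downtown: 164×346/607 = 93.4827
  Cat D, Suburban: 164×261/607 = 70.5173
Contributions (O − E)²/E:
  (93 − 86.6425)²/86.6425 = 0.4665
  (59 − 65.3575)²/65.3575 = 0.6184
  (90 − 60.9918)²/60.9918 = 13.7965
  (17 − 46.0082)²/46.0082 = 18.2897
  (89 − 104.8830)²/104.8830 = 2.4052
  (95 − 79.1170)²/79.1170 = 3.1886
  (74 − 93.4827)²/93.4827 = 4.0604
  (90 − 70.5173)²/70.5173 = 5.3827
χ² = 0.4665 + 0.6184 + 13.7965 + 18.2897 + 2.4052 + 3.1886 + 4.0604 + 5.3827 = 48.208

48.208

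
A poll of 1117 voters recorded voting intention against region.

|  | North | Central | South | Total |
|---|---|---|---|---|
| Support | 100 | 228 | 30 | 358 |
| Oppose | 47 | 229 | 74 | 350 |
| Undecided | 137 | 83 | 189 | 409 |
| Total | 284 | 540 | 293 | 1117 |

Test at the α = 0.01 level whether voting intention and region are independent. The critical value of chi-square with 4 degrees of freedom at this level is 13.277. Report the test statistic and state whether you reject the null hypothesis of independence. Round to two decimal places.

245.49; reject H₀

Grand total N = 1117.
Expected counts (row total × column total / N):
  Support, North: 358×284/1117 = 91.022
  Support, Central: 358×540/1117 = 173.071
  Support, South: 358×293/1117 = 93.907
  Oppose, North: 350×284/1117 = 88.988
  Oppose, Central: 350×540/1117 = 169.203
  Oppose, South: 350×293/1117 = 91.808
  Undecided, North: 409×284/1117 = 103.989
  Undecided, Central: 409×540/1117 = 197.726
  Undecided, South: 409×293/1117 = 107.285
Contributions (O − E)²/E:
  (100 − 91.022)²/91.022 = 0.8855
  (228 − 173.071)²/173.071 = 17.4333
  (30 − 93.907)²/93.907 = 43.4910
  (47 − 88.988)²/88.988 = 19.8116
  (229 − 169.203)²/169.203 = 21.1325
  (74 − 91.808)²/91.808 = 3.4542
  (137 − 103.989)²/103.989 = 10.4792
  (83 − 197.726)²/197.726 = 66.5671
  (189 − 107.285)²/107.285 = 62.2393
χ² = 0.8855 + 17.4333 + 43.4910 + 19.8116 + 21.1325 + 3.4542 + 10.4792 + 66.5671 + 62.2393 = 245.49
df = (3−1)(3−1) = 4. Since 245.49 > 13.277, reject the null hypothesis of independence at α = 0.01.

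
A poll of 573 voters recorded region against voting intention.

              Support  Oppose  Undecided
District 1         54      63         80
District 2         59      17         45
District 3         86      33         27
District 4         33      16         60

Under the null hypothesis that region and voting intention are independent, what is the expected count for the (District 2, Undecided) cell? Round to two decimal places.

44.77

Row total (District 2) = 121; column total (Undecided) = 212; grand total N = 573.
Expected count = (row total × column total) / N = 121 × 212 / 573 = 44.77.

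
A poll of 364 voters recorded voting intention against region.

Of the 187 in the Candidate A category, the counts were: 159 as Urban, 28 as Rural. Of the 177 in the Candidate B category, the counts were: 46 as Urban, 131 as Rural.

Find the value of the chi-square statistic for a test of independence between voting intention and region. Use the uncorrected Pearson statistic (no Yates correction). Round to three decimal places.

Row totals: 187, 177. Column totals: 205, 159. Grand total N = 364.
Expected counts (row total × column total / N):
  Candidate A, Urban: 187×205/364 = 105.3159
  Candidate A, Rural: 187×159/364 = 81.6841
  Candidate B, Urban: 177×205/364 = 99.6841
  Candidate B, Rural: 177×159/364 = 77.3159
Contributions (O − E)²/E:
  (159 − 105.3159)²/105.3159 = 27.3651
  (28 − 81.6841)²/81.6841 = 35.2821
  (46 − 99.6841)²/99.6841 = 28.9112
  (131 − 77.3159)²/77.3159 = 37.2754
χ² = 27.3651 + 35.2821 + 28.9112 + 37.2754 = 128.834

128.834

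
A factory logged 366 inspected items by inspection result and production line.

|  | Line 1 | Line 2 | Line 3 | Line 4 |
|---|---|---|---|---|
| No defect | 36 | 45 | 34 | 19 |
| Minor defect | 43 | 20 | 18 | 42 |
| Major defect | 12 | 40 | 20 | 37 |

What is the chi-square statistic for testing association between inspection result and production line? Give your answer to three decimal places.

Row totals: 134, 123, 109. Column totals: 91, 105, 72, 98. Grand total N = 366.
Expected counts (row total × column total / N):
  No defect, Line 1: 134×91/366 = 33.3169
  No defect, Line 2: 134×105/366 = 38.4426
  No defect, Line 3: 134×72/366 = 26.3607
  No defect, Line 4: 134×98/366 = 35.8798
  Minor defect, Line 1: 123×91/366 = 30.5820
  Minor defect, Line 2: 123×105/366 = 35.2869
  Minor defect, Line 3: 123×72/366 = 24.1967
  Minor defect, Line 4: 123×98/366 = 32.9344
  Major defect, Line 1: 109×91/366 = 27.1011
  Major defect, Line 2: 109×105/366 = 31.2705
  Major defect, Line 3: 109×72/366 = 21.4426
  Major defect, Line 4: 109×98/366 = 29.1858
Contributions (O − E)²/E:
  (36 − 33.3169)²/33.3169 = 0.2161
  (45 − 38.4426)²/38.4426 = 1.1185
  (34 − 26.3607)²/26.3607 = 2.2139
  (19 − 35.8798)²/35.8798 = 7.9412
  (43 − 30.5820)²/30.5820 = 5.0424
  (20 − 35.2869)²/35.2869 = 6.6226
  (18 − 24.1967)²/24.1967 = 1.5870
  (42 − 32.9344)²/32.9344 = 2.4954
  (12 − 27.1011)²/27.1011 = 8.4145
  (40 − 31.2705)²/31.2705 = 2.4369
  (20 − 21.4426)²/21.4426 = 0.0971
  (37 − 29.1858)²/29.1858 = 2.0922
χ² = 0.2161 + 1.1185 + 2.2139 + 7.9412 + 5.0424 + 6.6226 + 1.5870 + 2.4954 + 8.4145 + 2.4369 + 0.0971 + 2.0922 = 40.278

40.278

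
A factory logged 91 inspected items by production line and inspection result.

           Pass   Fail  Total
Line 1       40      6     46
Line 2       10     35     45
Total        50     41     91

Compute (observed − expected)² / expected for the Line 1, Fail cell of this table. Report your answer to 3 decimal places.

Row total (Line 1) = 46; column total (Fail) = 41; N = 91.
Expected count E = 46 × 41 / 91 = 20.7253.
Contribution = (O − E)²/E = (6 − 20.7253)² / 20.7253 = 10.462.

10.462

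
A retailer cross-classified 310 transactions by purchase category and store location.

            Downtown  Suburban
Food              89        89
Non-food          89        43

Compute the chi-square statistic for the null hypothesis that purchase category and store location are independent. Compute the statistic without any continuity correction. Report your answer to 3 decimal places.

Row totals: 178, 132. Column totals: 178, 132. Grand total N = 310.
Expected counts (row total × column total / N):
  Food, Downtown: 178×178/310 = 102.2065
  Food, Suburban: 178×132/310 = 75.7935
  Non-food, Downtown: 132×178/310 = 75.7935
  Non-food, Suburban: 132×132/310 = 56.2065
Contributions (O − E)²/E:
  (89 − 102.2065)²/102.2065 = 1.7065
  (89 − 75.7935)²/75.7935 = 2.3011
  (89 − 75.7935)²/75.7935 = 2.3011
  (43 − 56.2065)²/56.2065 = 3.1031
χ² = 1.7065 + 2.3011 + 2.3011 + 3.1031 = 9.412

9.412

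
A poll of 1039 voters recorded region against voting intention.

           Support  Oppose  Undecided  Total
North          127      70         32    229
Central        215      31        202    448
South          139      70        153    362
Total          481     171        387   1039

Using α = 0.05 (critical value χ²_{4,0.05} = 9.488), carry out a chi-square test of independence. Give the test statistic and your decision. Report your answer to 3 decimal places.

Grand total N = 1039.
Expected counts (row total × column total / N):
  North, Support: 229×481/1039 = 106.0144
  North, Oppose: 229×171/1039 = 37.6891
  North, Undecided: 229×387/1039 = 85.2964
  Central, Support: 448×481/1039 = 207.3994
  Central, Oppose: 448×171/1039 = 73.7324
  Central, Undecided: 448×387/1039 = 166.8681
  South, Support: 362×481/1039 = 167.5861
  South, Oppose: 362×171/1039 = 59.5784
  South, Undecided: 362×387/1039 = 134.8354
Contributions (O − E)²/E:
  (127 − 106.0144)²/106.0144 = 4.1541
  (70 − 37.6891)²/37.6891 = 27.7002
  (32 − 85.2964)²/85.2964 = 33.3016
  (215 − 207.3994)²/207.3994 = 0.2785
  (31 − 73.7324)²/73.7324 = 24.7660
  (202 − 166.8681)²/166.8681 = 7.3966
  (139 − 167.5861)²/167.5861 = 4.8761
  (70 − 59.5784)²/59.5784 = 1.8230
  (153 − 134.8354)²/134.8354 = 2.4471
χ² = 4.1541 + 27.7002 + 33.3016 + 0.2785 + 24.7660 + 7.3966 + 4.8761 + 1.8230 + 2.4471 = 106.743
df = (3−1)(3−1) = 4. Since 106.743 > 9.488, reject the null hypothesis of independence at α = 0.05.

106.743; reject H₀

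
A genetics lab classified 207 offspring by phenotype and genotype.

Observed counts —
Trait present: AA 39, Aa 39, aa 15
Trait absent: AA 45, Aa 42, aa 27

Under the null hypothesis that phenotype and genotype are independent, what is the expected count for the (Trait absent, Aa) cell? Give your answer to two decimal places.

44.61

Row total (Trait absent) = 114; column total (Aa) = 81; grand total N = 207.
Expected count = (row total × column total) / N = 114 × 81 / 207 = 44.61.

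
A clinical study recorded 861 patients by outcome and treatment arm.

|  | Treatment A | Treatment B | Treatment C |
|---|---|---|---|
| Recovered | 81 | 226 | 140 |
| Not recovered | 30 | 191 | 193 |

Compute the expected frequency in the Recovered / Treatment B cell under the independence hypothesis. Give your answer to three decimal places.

Row total (Recovered) = 447; column total (Treatment B) = 417; grand total N = 861.
Expected count = (row total × column total) / N = 447 × 417 / 861 = 216.491.

216.491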